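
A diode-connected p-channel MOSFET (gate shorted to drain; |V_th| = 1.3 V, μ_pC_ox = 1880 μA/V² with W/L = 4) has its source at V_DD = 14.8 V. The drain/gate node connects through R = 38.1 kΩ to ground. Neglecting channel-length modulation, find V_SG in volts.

With gate tied to drain, V_SG = V_SD ≥ V_SG − |V_th|, so the device is in saturation.
k_p = μ_pC_ox · (W/L) = 7.52 mA/V².
KCL at the drain: ½ k_p (V_SG − |V_th|)² = (V_DD − V_SG)/R.
Let x = V_SG − 1.3. Then 143 x² + x − 13.5 = 0, giving x = 0.304 V (positive root), so V_SG = 1.6 V.
I_D = (V_DD − V_SG)/R = (14.8 − 1.6) / 38.1 = 0.346 mA.

V_SG = 1.60 V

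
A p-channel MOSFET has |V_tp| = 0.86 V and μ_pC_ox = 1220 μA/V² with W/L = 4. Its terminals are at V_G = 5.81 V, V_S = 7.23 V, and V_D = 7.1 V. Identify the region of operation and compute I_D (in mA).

Triode; I_D = 0.314 mA

V_SG = V_S − V_G = 7.23 − 5.81 = 1.42 V; V_SD = V_S − V_D = 7.23 − 7.1 = 0.13 V.
k_p = μ_pC_ox · (W/L) = 4.88 mA/V².
V_ov = V_SG − |V_tp| = 1.42 − 0.86 = 0.56 V.
Since V_SD = 0.13 V < V_ov = 0.56 V, the device is in the triode region.
I_D = k_p [V_ov · V_SD − ½ V_SD²] = 4.88 × [0.56 × 0.13 − 0.5 × 0.13²] = 0.314 mA.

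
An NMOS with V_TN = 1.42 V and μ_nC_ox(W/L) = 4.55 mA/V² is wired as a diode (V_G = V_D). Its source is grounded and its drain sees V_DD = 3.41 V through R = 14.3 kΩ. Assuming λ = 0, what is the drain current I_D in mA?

With gate tied to drain, V_GS = V_DS ≥ V_GS − V_TN, so the device is in saturation.
KCL at the drain: ½ k_n (V_GS − V_TN)² = (V_DD − V_GS)/R.
Let x = V_GS − 1.42. Then 32.5 x² + x − 1.99 = 0, giving x = 0.232 V (positive root), so V_GS = 1.65 V.
I_D = (V_DD − V_GS)/R = (3.41 − 1.65) / 14.3 = 0.123 mA.

I_D = 0.123 mA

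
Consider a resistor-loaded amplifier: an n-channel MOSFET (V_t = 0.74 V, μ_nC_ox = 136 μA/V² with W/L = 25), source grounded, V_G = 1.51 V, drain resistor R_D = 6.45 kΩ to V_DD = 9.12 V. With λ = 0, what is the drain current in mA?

I_D = 1.01 mA

V_GS = V_G = 1.51 V, so V_ov = 1.51 − 0.74 = 0.77 V.
k_n = μ_nC_ox · (W/L) = 3.4 mA/V².
Assume saturation: I_D = ½ k_n V_ov² = 0.5 × 3.4 × 0.77² = 1.01 mA, giving V_DS = V_DD − I_D R_D = 9.12 − 1.01 × 6.45 = 2.62 V.
V_DS = 2.62 V ≥ V_ov = 0.77 V, confirming saturation.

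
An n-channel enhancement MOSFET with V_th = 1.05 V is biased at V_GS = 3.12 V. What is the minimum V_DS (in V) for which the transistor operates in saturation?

The boundary between triode and saturation is V_DS = V_GS − V_th = V_ov.
V_ov = 3.12 − 1.05 = 2.07 V.

V_DS,sat = 2.07 V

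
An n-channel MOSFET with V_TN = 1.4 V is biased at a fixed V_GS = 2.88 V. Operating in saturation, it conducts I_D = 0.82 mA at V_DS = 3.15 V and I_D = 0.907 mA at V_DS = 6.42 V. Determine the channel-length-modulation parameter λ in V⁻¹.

With V_GS fixed, I_D ∝ (1 + λ V_DS) in saturation, so I_D2/I_D1 = (1 + λ V_DS2)/(1 + λ V_DS1).
0.907/0.82 = 1.106 = (1 + 6.42 λ)/(1 + 3.15 λ).
Solving: λ (I_D1 V_DS2 − I_D2 V_DS1) = I_D2 − I_D1, so λ = (0.907 − 0.82) / (0.82 × 6.42 − 0.907 × 3.15) = 0.087 / 2.41 = 0.0361 V⁻¹.

λ = 0.0361 V⁻¹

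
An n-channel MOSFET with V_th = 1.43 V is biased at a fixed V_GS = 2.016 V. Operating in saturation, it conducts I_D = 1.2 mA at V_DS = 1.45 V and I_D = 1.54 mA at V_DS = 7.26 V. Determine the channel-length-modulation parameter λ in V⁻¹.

λ = 0.0525 V⁻¹

With V_GS fixed, I_D ∝ (1 + λ V_DS) in saturation, so I_D2/I_D1 = (1 + λ V_DS2)/(1 + λ V_DS1).
1.54/1.2 = 1.283 = (1 + 7.26 λ)/(1 + 1.45 λ).
Solving: λ (I_D1 V_DS2 − I_D2 V_DS1) = I_D2 − I_D1, so λ = (1.54 − 1.2) / (1.2 × 7.26 − 1.54 × 1.45) = 0.34 / 6.48 = 0.0525 V⁻¹.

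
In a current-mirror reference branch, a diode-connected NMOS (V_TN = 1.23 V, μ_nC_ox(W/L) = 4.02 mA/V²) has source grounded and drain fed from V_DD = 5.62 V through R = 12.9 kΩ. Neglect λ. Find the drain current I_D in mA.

With gate tied to drain, V_GS = V_DS ≥ V_GS − V_TN, so the device is in saturation.
KCL at the drain: ½ k_n (V_GS − V_TN)² = (V_DD − V_GS)/R.
Let x = V_GS − 1.23. Then 25.9 x² + x − 4.39 = 0, giving x = 0.393 V (positive root), so V_GS = 1.62 V.
I_D = (V_DD − V_GS)/R = (5.62 − 1.62) / 12.9 = 0.31 mA.

I_D = 0.310 mA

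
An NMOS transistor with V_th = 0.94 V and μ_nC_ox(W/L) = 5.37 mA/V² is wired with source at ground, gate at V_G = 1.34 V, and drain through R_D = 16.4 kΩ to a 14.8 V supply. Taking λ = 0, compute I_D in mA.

I_D = 0.430 mA

V_GS = V_G = 1.34 V, so V_ov = 1.34 − 0.94 = 0.4 V.
Assume saturation: I_D = ½ k_n V_ov² = 0.5 × 5.37 × 0.4² = 0.43 mA, giving V_DS = V_DD − I_D R_D = 14.8 − 0.43 × 16.4 = 7.75 V.
V_DS = 7.75 V ≥ V_ov = 0.4 V, confirming saturation.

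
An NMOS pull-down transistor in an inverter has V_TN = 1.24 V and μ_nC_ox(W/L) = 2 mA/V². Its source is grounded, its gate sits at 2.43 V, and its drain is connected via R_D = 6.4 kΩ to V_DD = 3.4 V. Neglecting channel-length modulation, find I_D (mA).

I_D = 0.495 mA

V_GS = V_G = 2.43 V, so V_ov = 2.43 − 1.24 = 1.19 V.
Assume saturation: I_D = ½ k_n V_ov² = 0.5 × 2 × 1.19² = 1.42 mA, giving V_DS = V_DD − I_D R_D = 3.4 − 1.42 × 6.4 = -5.66 V.
But -5.66 V < V_ov = 1.19 V, so the device is actually in triode.
In triode I_D = k_n[V_ov V_DS − ½ V_DS²] and I_D = (V_DD − V_DS)/R_D. Equating: 6.4 V_DS² − 16.23 V_DS + 3.4 = 0, giving V_DS = 0.23 V (the root below V_ov).
I_D = (3.4 − 0.23) / 6.4 = 0.495 mA.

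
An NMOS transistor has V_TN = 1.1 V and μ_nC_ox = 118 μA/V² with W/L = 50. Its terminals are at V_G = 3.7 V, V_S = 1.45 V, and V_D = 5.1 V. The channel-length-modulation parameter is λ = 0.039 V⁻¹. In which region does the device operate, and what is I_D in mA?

Saturation; I_D = 4.46 mA

V_GS = V_G − V_S = 3.7 − 1.45 = 2.25 V; V_DS = V_D − V_S = 5.1 − 1.45 = 3.65 V.
k_n = μ_nC_ox · (W/L) = 5.9 mA/V².
V_ov = V_GS − V_TN = 2.25 − 1.1 = 1.15 V.
Since V_DS = 3.65 V ≥ V_ov = 1.15 V, the device is in saturation.
I_D = ½ k_n V_ov² (1 + λ V_DS) = 0.5 × 5.9 × 1.15² × (1 + 0.039 × 3.65) = 4.46 mA.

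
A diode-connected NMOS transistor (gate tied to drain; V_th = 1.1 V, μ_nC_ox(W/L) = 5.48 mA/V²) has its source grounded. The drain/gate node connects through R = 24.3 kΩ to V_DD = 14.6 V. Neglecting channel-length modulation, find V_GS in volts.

With gate tied to drain, V_GS = V_DS ≥ V_GS − V_th, so the device is in saturation.
KCL at the drain: ½ k_n (V_GS − V_th)² = (V_DD − V_GS)/R.
Let x = V_GS − 1.1. Then 66.6 x² + x − 13.5 = 0, giving x = 0.443 V (positive root), so V_GS = 1.54 V.
I_D = (V_DD − V_GS)/R = (14.6 − 1.54) / 24.3 = 0.537 mA.

V_GS = 1.54 V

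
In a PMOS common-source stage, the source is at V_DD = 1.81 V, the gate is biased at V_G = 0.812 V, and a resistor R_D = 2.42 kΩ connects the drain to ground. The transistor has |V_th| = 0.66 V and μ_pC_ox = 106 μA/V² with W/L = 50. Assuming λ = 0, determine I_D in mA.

V_SG = V_DD − V_G = 1.81 − 0.812 = 0.998 V, so V_ov = 0.998 − 0.66 = 0.338 V.
k_p = μ_pC_ox · (W/L) = 5.3 mA/V².
Assume saturation: I_D = ½ k_p V_ov² = 0.5 × 5.3 × 0.338² = 0.303 mA, giving V_SD = V_DD − I_D R_D = 1.81 − 0.303 × 2.42 = 1.08 V.
V_SD = 1.08 V ≥ V_ov = 0.338 V, confirming saturation.

I_D = 0.303 mA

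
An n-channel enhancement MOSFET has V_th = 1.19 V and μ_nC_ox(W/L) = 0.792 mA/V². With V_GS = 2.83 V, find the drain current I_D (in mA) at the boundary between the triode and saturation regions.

At the boundary V_DS = V_ov = V_GS − V_th = 2.83 − 1.19 = 1.64 V.
I_D = ½ k_n V_ov² = 0.5 × 0.792 × 1.64² = 1.07 mA.

I_D = 1.07 mA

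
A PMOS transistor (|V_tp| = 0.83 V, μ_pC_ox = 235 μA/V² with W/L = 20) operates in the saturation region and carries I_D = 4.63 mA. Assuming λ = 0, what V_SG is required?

V_SG = 2.23 V

k_p = μ_pC_ox · (W/L) = 4.7 mA/V².
In saturation I_D = ½ k_p (V_SG − |V_tp|)², so V_SG − |V_tp| = √(2 I_D / k_p) = √(2 × 4.63 / 4.7) = 1.4 V.
V_SG = 0.83 + 1.4 = 2.23 V.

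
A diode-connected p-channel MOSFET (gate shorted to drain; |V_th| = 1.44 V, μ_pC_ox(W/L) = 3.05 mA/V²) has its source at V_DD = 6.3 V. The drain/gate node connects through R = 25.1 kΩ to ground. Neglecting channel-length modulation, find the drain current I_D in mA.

I_D = 0.180 mA

With gate tied to drain, V_SG = V_SD ≥ V_SG − |V_th|, so the device is in saturation.
KCL at the drain: ½ k_p (V_SG − |V_th|)² = (V_DD − V_SG)/R.
Let x = V_SG − 1.44. Then 38.3 x² + x − 4.86 = 0, giving x = 0.344 V (positive root), so V_SG = 1.78 V.
I_D = (V_DD − V_SG)/R = (6.3 − 1.78) / 25.1 = 0.18 mA.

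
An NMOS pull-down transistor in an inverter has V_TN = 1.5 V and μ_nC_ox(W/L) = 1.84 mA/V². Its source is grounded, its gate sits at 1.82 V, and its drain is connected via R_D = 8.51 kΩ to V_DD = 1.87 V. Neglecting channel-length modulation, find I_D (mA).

V_GS = V_G = 1.82 V, so V_ov = 1.82 − 1.5 = 0.32 V.
Assume saturation: I_D = ½ k_n V_ov² = 0.5 × 1.84 × 0.32² = 0.0942 mA, giving V_DS = V_DD − I_D R_D = 1.87 − 0.0942 × 8.51 = 1.07 V.
V_DS = 1.07 V ≥ V_ov = 0.32 V, confirming saturation.

I_D = 0.0942 mA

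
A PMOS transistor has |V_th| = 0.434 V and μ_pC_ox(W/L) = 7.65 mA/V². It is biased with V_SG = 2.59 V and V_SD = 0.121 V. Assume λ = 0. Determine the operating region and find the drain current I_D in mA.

V_ov = V_SG − |V_th| = 2.59 − 0.434 = 2.16 V.
Since V_SD = 0.121 V < V_ov = 2.16 V, the device is in the triode region.
I_D = k_p [V_ov · V_SD − ½ V_SD²] = 7.65 × [2.16 × 0.121 − 0.5 × 0.121²] = 1.94 mA.

Triode; I_D = 1.94 mA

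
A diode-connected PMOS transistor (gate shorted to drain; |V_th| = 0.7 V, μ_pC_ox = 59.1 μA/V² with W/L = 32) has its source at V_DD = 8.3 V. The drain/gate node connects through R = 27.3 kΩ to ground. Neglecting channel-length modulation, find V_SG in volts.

With gate tied to drain, V_SG = V_SD ≥ V_SG − |V_th|, so the device is in saturation.
k_p = μ_pC_ox · (W/L) = 1.891 mA/V².
KCL at the drain: ½ k_p (V_SG − |V_th|)² = (V_DD − V_SG)/R.
Let x = V_SG − 0.7. Then 25.8 x² + x − 7.6 = 0, giving x = 0.524 V (positive root), so V_SG = 1.22 V.
I_D = (V_DD − V_SG)/R = (8.3 − 1.22) / 27.3 = 0.259 mA.

V_SG = 1.22 V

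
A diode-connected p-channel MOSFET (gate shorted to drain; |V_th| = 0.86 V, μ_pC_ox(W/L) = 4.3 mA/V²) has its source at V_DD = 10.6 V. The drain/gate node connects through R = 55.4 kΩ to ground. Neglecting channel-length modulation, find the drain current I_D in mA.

I_D = 0.171 mA

With gate tied to drain, V_SG = V_SD ≥ V_SG − |V_th|, so the device is in saturation.
KCL at the drain: ½ k_p (V_SG − |V_th|)² = (V_DD − V_SG)/R.
Let x = V_SG − 0.86. Then 119 x² + x − 9.74 = 0, giving x = 0.282 V (positive root), so V_SG = 1.14 V.
I_D = (V_DD − V_SG)/R = (10.6 − 1.14) / 55.4 = 0.171 mA.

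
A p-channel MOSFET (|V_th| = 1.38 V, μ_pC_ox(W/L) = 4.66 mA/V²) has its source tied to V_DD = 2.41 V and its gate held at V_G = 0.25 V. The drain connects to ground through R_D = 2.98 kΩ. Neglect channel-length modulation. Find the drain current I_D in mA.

I_D = 0.729 mA

V_SG = V_DD − V_G = 2.41 − 0.25 = 2.16 V, so V_ov = 2.16 − 1.38 = 0.78 V.
Assume saturation: I_D = ½ k_p V_ov² = 0.5 × 4.66 × 0.78² = 1.42 mA, giving V_SD = V_DD − I_D R_D = 2.41 − 1.42 × 2.98 = -1.81 V.
But -1.81 V < V_ov = 0.78 V, so the device is actually in triode.
In triode I_D = k_p[V_ov V_SD − ½ V_SD²] and I_D = (V_DD − V_SD)/R_D. Equating: 6.94 V_SD² − 11.83 V_SD + 2.41 = 0, giving V_SD = 0.237 V (the root below V_ov).
I_D = (2.41 − 0.237) / 2.98 = 0.729 mA.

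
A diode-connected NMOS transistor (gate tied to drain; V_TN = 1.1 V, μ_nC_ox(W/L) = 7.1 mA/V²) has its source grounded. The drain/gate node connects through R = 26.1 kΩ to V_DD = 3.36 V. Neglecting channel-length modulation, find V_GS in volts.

With gate tied to drain, V_GS = V_DS ≥ V_GS − V_TN, so the device is in saturation.
KCL at the drain: ½ k_n (V_GS − V_TN)² = (V_DD − V_GS)/R.
Let x = V_GS − 1.1. Then 92.7 x² + x − 2.26 = 0, giving x = 0.151 V (positive root), so V_GS = 1.25 V.
I_D = (V_DD − V_GS)/R = (3.36 − 1.25) / 26.1 = 0.0808 mA.

V_GS = 1.25 V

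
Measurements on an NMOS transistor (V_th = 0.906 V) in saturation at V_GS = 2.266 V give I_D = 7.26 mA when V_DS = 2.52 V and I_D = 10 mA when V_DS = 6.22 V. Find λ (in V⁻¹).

With V_GS fixed, I_D ∝ (1 + λ V_DS) in saturation, so I_D2/I_D1 = (1 + λ V_DS2)/(1 + λ V_DS1).
10/7.26 = 1.377 = (1 + 6.22 λ)/(1 + 2.52 λ).
Solving: λ (I_D1 V_DS2 − I_D2 V_DS1) = I_D2 − I_D1, so λ = (10 − 7.26) / (7.26 × 6.22 − 10 × 2.52) = 2.74 / 20 = 0.137 V⁻¹.

λ = 0.137 V⁻¹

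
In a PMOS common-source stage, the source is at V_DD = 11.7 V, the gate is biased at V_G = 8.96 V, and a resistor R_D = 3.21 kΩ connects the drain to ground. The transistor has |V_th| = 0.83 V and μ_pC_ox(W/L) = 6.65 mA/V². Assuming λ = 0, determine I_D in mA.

I_D = 3.55 mA

V_SG = V_DD − V_G = 11.7 − 8.96 = 2.74 V, so V_ov = 2.74 − 0.83 = 1.91 V.
Assume saturation: I_D = ½ k_p V_ov² = 0.5 × 6.65 × 1.91² = 12.1 mA, giving V_SD = V_DD − I_D R_D = 11.7 − 12.1 × 3.21 = -27.2 V.
But -27.2 V < V_ov = 1.91 V, so the device is actually in triode.
In triode I_D = k_p[V_ov V_SD − ½ V_SD²] and I_D = (V_DD − V_SD)/R_D. Equating: 10.7 V_SD² − 41.77 V_SD + 11.7 = 0, giving V_SD = 0.304 V (the root below V_ov).
I_D = (11.7 − 0.304) / 3.21 = 3.55 mA.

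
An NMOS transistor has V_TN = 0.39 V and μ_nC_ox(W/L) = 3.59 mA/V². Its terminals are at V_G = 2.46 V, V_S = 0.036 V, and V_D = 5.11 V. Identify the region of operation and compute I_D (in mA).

V_GS = V_G − V_S = 2.46 − 0.036 = 2.42 V; V_DS = V_D − V_S = 5.11 − 0.036 = 5.07 V.
V_ov = V_GS − V_TN = 2.42 − 0.39 = 2.03 V.
Since V_DS = 5.07 V ≥ V_ov = 2.03 V, the device is in saturation.
I_D = ½ k_n V_ov² = 0.5 × 3.59 × 2.03² = 7.43 mA.

Saturation; I_D = 7.43 mA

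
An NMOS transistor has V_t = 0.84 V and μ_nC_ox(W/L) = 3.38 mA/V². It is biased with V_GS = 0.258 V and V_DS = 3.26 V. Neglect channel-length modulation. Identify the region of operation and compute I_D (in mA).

Cutoff; I_D = 0 mA

V_GS = 0.258 V < V_t = 0.84 V, so the transistor is in cutoff.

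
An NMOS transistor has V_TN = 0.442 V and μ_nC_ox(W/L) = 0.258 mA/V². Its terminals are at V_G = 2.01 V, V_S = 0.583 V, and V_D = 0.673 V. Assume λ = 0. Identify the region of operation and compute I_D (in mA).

Triode; I_D = 0.0218 mA

V_GS = V_G − V_S = 2.01 − 0.583 = 1.43 V; V_DS = V_D − V_S = 0.673 − 0.583 = 0.09 V.
V_ov = V_GS − V_TN = 1.43 − 0.442 = 0.985 V.
Since V_DS = 0.09 V < V_ov = 0.985 V, the device is in the triode region.
I_D = k_n [V_ov · V_DS − ½ V_DS²] = 0.258 × [0.985 × 0.09 − 0.5 × 0.09²] = 0.0218 mA.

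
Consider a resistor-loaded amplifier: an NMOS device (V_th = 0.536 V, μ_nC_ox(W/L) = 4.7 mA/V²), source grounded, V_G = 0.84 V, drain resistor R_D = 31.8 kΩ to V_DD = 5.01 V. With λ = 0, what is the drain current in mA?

I_D = 0.153 mA

V_GS = V_G = 0.84 V, so V_ov = 0.84 − 0.536 = 0.304 V.
Assume saturation: I_D = ½ k_n V_ov² = 0.5 × 4.7 × 0.304² = 0.217 mA, giving V_DS = V_DD − I_D R_D = 5.01 − 0.217 × 31.8 = -1.9 V.
But -1.9 V < V_ov = 0.304 V, so the device is actually in triode.
In triode I_D = k_n[V_ov V_DS − ½ V_DS²] and I_D = (V_DD − V_DS)/R_D. Equating: 74.7 V_DS² − 46.44 V_DS + 5.01 = 0, giving V_DS = 0.139 V (the root below V_ov).
I_D = (5.01 − 0.139) / 31.8 = 0.153 mA.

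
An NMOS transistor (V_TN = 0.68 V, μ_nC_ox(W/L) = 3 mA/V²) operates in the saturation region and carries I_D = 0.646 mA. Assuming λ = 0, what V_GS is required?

V_GS = 1.34 V

In saturation I_D = ½ k_n (V_GS − V_TN)², so V_GS − V_TN = √(2 I_D / k_n) = √(2 × 0.646 / 3) = 0.656 V.
V_GS = 0.68 + 0.656 = 1.34 V.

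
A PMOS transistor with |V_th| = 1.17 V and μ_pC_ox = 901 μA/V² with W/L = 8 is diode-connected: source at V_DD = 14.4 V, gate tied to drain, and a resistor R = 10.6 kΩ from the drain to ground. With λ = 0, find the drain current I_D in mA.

I_D = 1.19 mA

With gate tied to drain, V_SG = V_SD ≥ V_SG − |V_th|, so the device is in saturation.
k_p = μ_pC_ox · (W/L) = 7.208 mA/V².
KCL at the drain: ½ k_p (V_SG − |V_th|)² = (V_DD − V_SG)/R.
Let x = V_SG − 1.17. Then 38.2 x² + x − 13.23 = 0, giving x = 0.576 V (positive root), so V_SG = 1.75 V.
I_D = (V_DD − V_SG)/R = (14.4 − 1.75) / 10.6 = 1.19 mA.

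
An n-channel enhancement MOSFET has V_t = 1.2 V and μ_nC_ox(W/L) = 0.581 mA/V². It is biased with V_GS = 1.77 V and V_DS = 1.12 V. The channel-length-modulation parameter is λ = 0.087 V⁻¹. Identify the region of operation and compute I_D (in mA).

Saturation; I_D = 0.104 mA

V_ov = V_GS − V_t = 1.77 − 1.2 = 0.57 V.
Since V_DS = 1.12 V ≥ V_ov = 0.57 V, the device is in saturation.
I_D = ½ k_n V_ov² (1 + λ V_DS) = 0.5 × 0.581 × 0.57² × (1 + 0.087 × 1.12) = 0.104 mA.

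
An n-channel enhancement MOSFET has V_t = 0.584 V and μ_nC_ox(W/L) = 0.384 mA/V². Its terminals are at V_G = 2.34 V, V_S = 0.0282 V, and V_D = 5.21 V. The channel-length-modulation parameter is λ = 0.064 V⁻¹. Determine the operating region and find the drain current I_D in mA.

Saturation; I_D = 0.763 mA

V_GS = V_G − V_S = 2.34 − 0.0282 = 2.31 V; V_DS = V_D − V_S = 5.21 − 0.0282 = 5.18 V.
V_ov = V_GS − V_t = 2.31 − 0.584 = 1.73 V.
Since V_DS = 5.18 V ≥ V_ov = 1.73 V, the device is in saturation.
I_D = ½ k_n V_ov² (1 + λ V_DS) = 0.5 × 0.384 × 1.73² × (1 + 0.064 × 5.18) = 0.763 mA.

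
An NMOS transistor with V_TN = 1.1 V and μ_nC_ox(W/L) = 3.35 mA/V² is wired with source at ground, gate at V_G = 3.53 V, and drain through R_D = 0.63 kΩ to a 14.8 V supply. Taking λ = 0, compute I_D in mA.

V_GS = V_G = 3.53 V, so V_ov = 3.53 − 1.1 = 2.43 V.
Assume saturation: I_D = ½ k_n V_ov² = 0.5 × 3.35 × 2.43² = 9.89 mA, giving V_DS = V_DD − I_D R_D = 14.8 − 9.89 × 0.63 = 8.57 V.
V_DS = 8.57 V ≥ V_ov = 2.43 V, confirming saturation.

I_D = 9.89 mA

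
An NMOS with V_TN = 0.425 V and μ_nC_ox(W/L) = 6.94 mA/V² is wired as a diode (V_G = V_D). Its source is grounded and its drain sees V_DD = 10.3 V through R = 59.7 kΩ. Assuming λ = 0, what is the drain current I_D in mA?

I_D = 0.162 mA

With gate tied to drain, V_GS = V_DS ≥ V_GS − V_TN, so the device is in saturation.
KCL at the drain: ½ k_n (V_GS − V_TN)² = (V_DD − V_GS)/R.
Let x = V_GS − 0.425. Then 207 x² + x − 9.875 = 0, giving x = 0.216 V (positive root), so V_GS = 0.641 V.
I_D = (V_DD − V_GS)/R = (10.3 − 0.641) / 59.7 = 0.162 mA.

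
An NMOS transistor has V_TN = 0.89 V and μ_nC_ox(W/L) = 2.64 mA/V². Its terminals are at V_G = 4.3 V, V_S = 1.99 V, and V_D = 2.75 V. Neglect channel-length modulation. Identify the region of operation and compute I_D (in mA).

V_GS = V_G − V_S = 4.3 − 1.99 = 2.31 V; V_DS = V_D − V_S = 2.75 − 1.99 = 0.76 V.
V_ov = V_GS − V_TN = 2.31 − 0.89 = 1.42 V.
Since V_DS = 0.76 V < V_ov = 1.42 V, the device is in the triode region.
I_D = k_n [V_ov · V_DS − ½ V_DS²] = 2.64 × [1.42 × 0.76 − 0.5 × 0.76²] = 2.09 mA.

Triode; I_D = 2.09 mA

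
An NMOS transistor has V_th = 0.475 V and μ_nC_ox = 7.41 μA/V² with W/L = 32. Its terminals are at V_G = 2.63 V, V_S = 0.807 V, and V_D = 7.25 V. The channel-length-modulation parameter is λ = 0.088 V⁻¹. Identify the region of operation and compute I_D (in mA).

Saturation; I_D = 0.338 mA

V_GS = V_G − V_S = 2.63 − 0.807 = 1.82 V; V_DS = V_D − V_S = 7.25 − 0.807 = 6.44 V.
k_n = μ_nC_ox · (W/L) = 0.2371 mA/V².
V_ov = V_GS − V_th = 1.82 − 0.475 = 1.35 V.
Since V_DS = 6.44 V ≥ V_ov = 1.35 V, the device is in saturation.
I_D = ½ k_n V_ov² (1 + λ V_DS) = 0.5 × 0.2371 × 1.35² × (1 + 0.088 × 6.44) = 0.338 mA.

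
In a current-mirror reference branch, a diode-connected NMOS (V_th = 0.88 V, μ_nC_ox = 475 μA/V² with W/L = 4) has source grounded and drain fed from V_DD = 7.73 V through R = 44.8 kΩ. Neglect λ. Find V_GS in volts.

With gate tied to drain, V_GS = V_DS ≥ V_GS − V_th, so the device is in saturation.
k_n = μ_nC_ox · (W/L) = 1.9 mA/V².
KCL at the drain: ½ k_n (V_GS − V_th)² = (V_DD − V_GS)/R.
Let x = V_GS − 0.88. Then 42.6 x² + x − 6.85 = 0, giving x = 0.39 V (positive root), so V_GS = 1.27 V.
I_D = (V_DD − V_GS)/R = (7.73 − 1.27) / 44.8 = 0.144 mA.

V_GS = 1.27 V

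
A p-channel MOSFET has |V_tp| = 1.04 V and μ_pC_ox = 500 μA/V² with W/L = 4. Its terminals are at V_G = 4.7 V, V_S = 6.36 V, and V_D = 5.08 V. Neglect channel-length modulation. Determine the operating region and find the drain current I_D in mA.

Saturation; I_D = 0.384 mA

V_SG = V_S − V_G = 6.36 − 4.7 = 1.66 V; V_SD = V_S − V_D = 6.36 − 5.08 = 1.28 V.
k_p = μ_pC_ox · (W/L) = 2 mA/V².
V_ov = V_SG − |V_tp| = 1.66 − 1.04 = 0.62 V.
Since V_SD = 1.28 V ≥ V_ov = 0.62 V, the device is in saturation.
I_D = ½ k_p V_ov² = 0.5 × 2 × 0.62² = 0.384 mA.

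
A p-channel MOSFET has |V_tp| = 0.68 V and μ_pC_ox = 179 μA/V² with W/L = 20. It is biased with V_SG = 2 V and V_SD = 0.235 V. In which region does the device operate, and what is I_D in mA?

Triode; I_D = 1.01 mA

k_p = μ_pC_ox · (W/L) = 3.58 mA/V².
V_ov = V_SG − |V_tp| = 2 − 0.68 = 1.32 V.
Since V_SD = 0.235 V < V_ov = 1.32 V, the device is in the triode region.
I_D = k_p [V_ov · V_SD − ½ V_SD²] = 3.58 × [1.32 × 0.235 − 0.5 × 0.235²] = 1.01 mA.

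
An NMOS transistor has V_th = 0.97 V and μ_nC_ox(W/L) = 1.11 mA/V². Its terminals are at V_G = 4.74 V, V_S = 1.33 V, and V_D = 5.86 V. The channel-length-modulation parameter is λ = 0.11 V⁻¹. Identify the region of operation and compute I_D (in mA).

Saturation; I_D = 4.95 mA

V_GS = V_G − V_S = 4.74 − 1.33 = 3.41 V; V_DS = V_D − V_S = 5.86 − 1.33 = 4.53 V.
V_ov = V_GS − V_th = 3.41 − 0.97 = 2.44 V.
Since V_DS = 4.53 V ≥ V_ov = 2.44 V, the device is in saturation.
I_D = ½ k_n V_ov² (1 + λ V_DS) = 0.5 × 1.11 × 2.44² × (1 + 0.11 × 4.53) = 4.95 mA.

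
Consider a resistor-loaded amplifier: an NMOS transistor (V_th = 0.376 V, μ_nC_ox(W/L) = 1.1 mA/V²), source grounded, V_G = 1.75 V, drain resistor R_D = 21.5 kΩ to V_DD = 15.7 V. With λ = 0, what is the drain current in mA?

I_D = 0.703 mA

V_GS = V_G = 1.75 V, so V_ov = 1.75 − 0.376 = 1.37 V.
Assume saturation: I_D = ½ k_n V_ov² = 0.5 × 1.1 × 1.37² = 1.04 mA, giving V_DS = V_DD − I_D R_D = 15.7 − 1.04 × 21.5 = -6.62 V.
But -6.62 V < V_ov = 1.37 V, so the device is actually in triode.
In triode I_D = k_n[V_ov V_DS − ½ V_DS²] and I_D = (V_DD − V_DS)/R_D. Equating: 11.8 V_DS² − 33.5 V_DS + 15.7 = 0, giving V_DS = 0.593 V (the root below V_ov).
I_D = (15.7 − 0.593) / 21.5 = 0.703 mA.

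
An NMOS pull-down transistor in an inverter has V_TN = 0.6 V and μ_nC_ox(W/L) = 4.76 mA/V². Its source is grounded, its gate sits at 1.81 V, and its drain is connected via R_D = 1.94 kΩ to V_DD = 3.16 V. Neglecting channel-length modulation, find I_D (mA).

V_GS = V_G = 1.81 V, so V_ov = 1.81 − 0.6 = 1.21 V.
Assume saturation: I_D = ½ k_n V_ov² = 0.5 × 4.76 × 1.21² = 3.48 mA, giving V_DS = V_DD − I_D R_D = 3.16 − 3.48 × 1.94 = -3.6 V.
But -3.6 V < V_ov = 1.21 V, so the device is actually in triode.
In triode I_D = k_n[V_ov V_DS − ½ V_DS²] and I_D = (V_DD − V_DS)/R_D. Equating: 4.62 V_DS² − 12.17 V_DS + 3.16 = 0, giving V_DS = 0.292 V (the root below V_ov).
I_D = (3.16 − 0.292) / 1.94 = 1.48 mA.

I_D = 1.48 mA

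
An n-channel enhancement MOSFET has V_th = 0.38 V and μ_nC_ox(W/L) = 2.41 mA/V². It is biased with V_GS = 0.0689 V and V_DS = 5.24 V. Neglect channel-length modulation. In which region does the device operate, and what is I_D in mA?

V_GS = 0.0689 V < V_th = 0.38 V, so the transistor is in cutoff.

Cutoff; I_D = 0 mA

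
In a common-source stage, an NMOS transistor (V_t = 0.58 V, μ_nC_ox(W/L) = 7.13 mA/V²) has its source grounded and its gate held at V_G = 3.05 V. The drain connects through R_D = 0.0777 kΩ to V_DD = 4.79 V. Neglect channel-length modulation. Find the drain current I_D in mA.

I_D = 21.7 mA

V_GS = V_G = 3.05 V, so V_ov = 3.05 − 0.58 = 2.47 V.
Assume saturation: I_D = ½ k_n V_ov² = 0.5 × 7.13 × 2.47² = 21.7 mA, giving V_DS = V_DD − I_D R_D = 4.79 − 21.7 × 0.0777 = 3.1 V.
V_DS = 3.1 V ≥ V_ov = 2.47 V, confirming saturation.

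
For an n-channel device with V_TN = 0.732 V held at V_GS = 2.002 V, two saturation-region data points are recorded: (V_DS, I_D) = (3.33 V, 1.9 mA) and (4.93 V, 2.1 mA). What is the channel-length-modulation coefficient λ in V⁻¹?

λ = 0.0842 V⁻¹

With V_GS fixed, I_D ∝ (1 + λ V_DS) in saturation, so I_D2/I_D1 = (1 + λ V_DS2)/(1 + λ V_DS1).
2.1/1.9 = 1.105 = (1 + 4.93 λ)/(1 + 3.33 λ).
Solving: λ (I_D1 V_DS2 − I_D2 V_DS1) = I_D2 − I_D1, so λ = (2.1 − 1.9) / (1.9 × 4.93 − 2.1 × 3.33) = 0.2 / 2.37 = 0.0842 V⁻¹.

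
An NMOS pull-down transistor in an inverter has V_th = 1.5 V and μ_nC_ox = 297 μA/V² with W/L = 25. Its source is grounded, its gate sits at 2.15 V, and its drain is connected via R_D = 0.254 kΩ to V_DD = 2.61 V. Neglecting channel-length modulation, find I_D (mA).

I_D = 1.57 mA

V_GS = V_G = 2.15 V, so V_ov = 2.15 − 1.5 = 0.65 V.
k_n = μ_nC_ox · (W/L) = 7.425 mA/V².
Assume saturation: I_D = ½ k_n V_ov² = 0.5 × 7.425 × 0.65² = 1.57 mA, giving V_DS = V_DD − I_D R_D = 2.61 − 1.57 × 0.254 = 2.21 V.
V_DS = 2.21 V ≥ V_ov = 0.65 V, confirming saturation.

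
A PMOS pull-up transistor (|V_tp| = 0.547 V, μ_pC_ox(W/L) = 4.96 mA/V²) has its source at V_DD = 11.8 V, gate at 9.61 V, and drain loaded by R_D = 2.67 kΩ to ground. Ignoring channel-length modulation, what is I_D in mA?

V_SG = V_DD − V_G = 11.8 − 9.61 = 2.19 V, so V_ov = 2.19 − 0.547 = 1.64 V.
Assume saturation: I_D = ½ k_p V_ov² = 0.5 × 4.96 × 1.64² = 6.69 mA, giving V_SD = V_DD − I_D R_D = 11.8 − 6.69 × 2.67 = -6.07 V.
But -6.07 V < V_ov = 1.64 V, so the device is actually in triode.
In triode I_D = k_p[V_ov V_SD − ½ V_SD²] and I_D = (V_DD − V_SD)/R_D. Equating: 6.62 V_SD² − 22.76 V_SD + 11.8 = 0, giving V_SD = 0.636 V (the root below V_ov).
I_D = (11.8 − 0.636) / 2.67 = 4.18 mA.

I_D = 4.18 mA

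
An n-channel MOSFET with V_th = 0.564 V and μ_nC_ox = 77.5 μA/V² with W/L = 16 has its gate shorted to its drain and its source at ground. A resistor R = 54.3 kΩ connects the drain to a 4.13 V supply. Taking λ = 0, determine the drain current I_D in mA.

With gate tied to drain, V_GS = V_DS ≥ V_GS − V_th, so the device is in saturation.
k_n = μ_nC_ox · (W/L) = 1.24 mA/V².
KCL at the drain: ½ k_n (V_GS − V_th)² = (V_DD − V_GS)/R.
Let x = V_GS − 0.564. Then 33.7 x² + x − 3.566 = 0, giving x = 0.311 V (positive root), so V_GS = 0.875 V.
I_D = (V_DD − V_GS)/R = (4.13 − 0.875) / 54.3 = 0.0599 mA.

I_D = 0.0599 mA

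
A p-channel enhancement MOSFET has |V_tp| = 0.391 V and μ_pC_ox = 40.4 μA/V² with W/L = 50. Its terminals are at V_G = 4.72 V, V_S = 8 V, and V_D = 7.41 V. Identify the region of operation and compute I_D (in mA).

V_SG = V_S − V_G = 8 − 4.72 = 3.28 V; V_SD = V_S − V_D = 8 − 7.41 = 0.59 V.
k_p = μ_pC_ox · (W/L) = 2.02 mA/V².
V_ov = V_SG − |V_tp| = 3.28 − 0.391 = 2.89 V.
Since V_SD = 0.59 V < V_ov = 2.89 V, the device is in the triode region.
I_D = k_p [V_ov · V_SD − ½ V_SD²] = 2.02 × [2.89 × 0.59 − 0.5 × 0.59²] = 3.09 mA.

Triode; I_D = 3.09 mA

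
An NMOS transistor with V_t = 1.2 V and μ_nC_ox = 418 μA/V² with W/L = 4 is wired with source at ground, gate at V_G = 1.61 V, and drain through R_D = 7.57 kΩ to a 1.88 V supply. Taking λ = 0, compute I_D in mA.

V_GS = V_G = 1.61 V, so V_ov = 1.61 − 1.2 = 0.41 V.
k_n = μ_nC_ox · (W/L) = 1.672 mA/V².
Assume saturation: I_D = ½ k_n V_ov² = 0.5 × 1.672 × 0.41² = 0.141 mA, giving V_DS = V_DD − I_D R_D = 1.88 − 0.141 × 7.57 = 0.816 V.
V_DS = 0.816 V ≥ V_ov = 0.41 V, confirming saturation.

I_D = 0.141 mA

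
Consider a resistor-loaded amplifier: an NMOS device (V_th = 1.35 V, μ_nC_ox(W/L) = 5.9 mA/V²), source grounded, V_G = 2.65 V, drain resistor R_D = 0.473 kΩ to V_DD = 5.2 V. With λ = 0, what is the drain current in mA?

I_D = 4.99 mA

V_GS = V_G = 2.65 V, so V_ov = 2.65 − 1.35 = 1.3 V.
Assume saturation: I_D = ½ k_n V_ov² = 0.5 × 5.9 × 1.3² = 4.99 mA, giving V_DS = V_DD − I_D R_D = 5.2 − 4.99 × 0.473 = 2.84 V.
V_DS = 2.84 V ≥ V_ov = 1.3 V, confirming saturation.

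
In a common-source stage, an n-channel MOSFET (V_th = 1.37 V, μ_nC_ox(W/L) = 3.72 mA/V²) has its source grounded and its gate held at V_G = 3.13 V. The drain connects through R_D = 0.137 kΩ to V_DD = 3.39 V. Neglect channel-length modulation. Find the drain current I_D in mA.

V_GS = V_G = 3.13 V, so V_ov = 3.13 − 1.37 = 1.76 V.
Assume saturation: I_D = ½ k_n V_ov² = 0.5 × 3.72 × 1.76² = 5.76 mA, giving V_DS = V_DD − I_D R_D = 3.39 − 5.76 × 0.137 = 2.6 V.
V_DS = 2.6 V ≥ V_ov = 1.76 V, confirming saturation.

I_D = 5.76 mA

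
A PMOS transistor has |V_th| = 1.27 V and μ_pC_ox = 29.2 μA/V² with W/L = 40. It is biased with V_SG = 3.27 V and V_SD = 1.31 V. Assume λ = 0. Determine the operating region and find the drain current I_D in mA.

Triode; I_D = 2.06 mA

k_p = μ_pC_ox · (W/L) = 1.168 mA/V².
V_ov = V_SG − |V_th| = 3.27 − 1.27 = 2 V.
Since V_SD = 1.31 V < V_ov = 2 V, the device is in the triode region.
I_D = k_p [V_ov · V_SD − ½ V_SD²] = 1.168 × [2 × 1.31 − 0.5 × 1.31²] = 2.06 mA.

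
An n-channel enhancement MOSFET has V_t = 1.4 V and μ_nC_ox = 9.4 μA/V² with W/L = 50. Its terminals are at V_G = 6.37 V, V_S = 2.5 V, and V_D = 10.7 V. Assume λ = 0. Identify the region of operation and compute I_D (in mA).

Saturation; I_D = 1.43 mA

V_GS = V_G − V_S = 6.37 − 2.5 = 3.87 V; V_DS = V_D − V_S = 10.7 − 2.5 = 8.2 V.
k_n = μ_nC_ox · (W/L) = 0.47 mA/V².
V_ov = V_GS − V_t = 3.87 − 1.4 = 2.47 V.
Since V_DS = 8.2 V ≥ V_ov = 2.47 V, the device is in saturation.
I_D = ½ k_n V_ov² = 0.5 × 0.47 × 2.47² = 1.43 mA.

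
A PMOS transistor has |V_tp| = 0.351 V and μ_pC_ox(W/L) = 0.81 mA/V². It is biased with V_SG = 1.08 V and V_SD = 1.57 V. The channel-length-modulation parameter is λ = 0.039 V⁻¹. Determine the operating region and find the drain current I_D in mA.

Saturation; I_D = 0.228 mA

V_ov = V_SG − |V_tp| = 1.08 − 0.351 = 0.729 V.
Since V_SD = 1.57 V ≥ V_ov = 0.729 V, the device is in saturation.
I_D = ½ k_p V_ov² (1 + λ V_SD) = 0.5 × 0.81 × 0.729² × (1 + 0.039 × 1.57) = 0.228 mA.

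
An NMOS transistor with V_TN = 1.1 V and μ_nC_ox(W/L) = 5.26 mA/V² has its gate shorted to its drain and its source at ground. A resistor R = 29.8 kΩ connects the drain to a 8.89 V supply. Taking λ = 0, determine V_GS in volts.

With gate tied to drain, V_GS = V_DS ≥ V_GS − V_TN, so the device is in saturation.
KCL at the drain: ½ k_n (V_GS − V_TN)² = (V_DD − V_GS)/R.
Let x = V_GS − 1.1. Then 78.4 x² + x − 7.79 = 0, giving x = 0.309 V (positive root), so V_GS = 1.41 V.
I_D = (V_DD − V_GS)/R = (8.89 − 1.41) / 29.8 = 0.251 mA.

V_GS = 1.41 V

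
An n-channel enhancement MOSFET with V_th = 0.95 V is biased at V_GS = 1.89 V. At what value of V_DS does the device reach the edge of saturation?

V_DS,sat = 0.940 V

The boundary between triode and saturation is V_DS = V_GS − V_th = V_ov.
V_ov = 1.89 − 0.95 = 0.94 V.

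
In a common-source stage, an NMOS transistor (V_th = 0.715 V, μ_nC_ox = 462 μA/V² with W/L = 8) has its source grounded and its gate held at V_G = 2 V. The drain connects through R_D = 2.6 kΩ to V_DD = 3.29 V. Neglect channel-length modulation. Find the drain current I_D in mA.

I_D = 1.16 mA

V_GS = V_G = 2 V, so V_ov = 2 − 0.715 = 1.29 V.
k_n = μ_nC_ox · (W/L) = 3.696 mA/V².
Assume saturation: I_D = ½ k_n V_ov² = 0.5 × 3.696 × 1.29² = 3.05 mA, giving V_DS = V_DD − I_D R_D = 3.29 − 3.05 × 2.6 = -4.64 V.
But -4.64 V < V_ov = 1.29 V, so the device is actually in triode.
In triode I_D = k_n[V_ov V_DS − ½ V_DS²] and I_D = (V_DD − V_DS)/R_D. Equating: 4.8 V_DS² − 13.35 V_DS + 3.29 = 0, giving V_DS = 0.273 V (the root below V_ov).
I_D = (3.29 − 0.273) / 2.6 = 1.16 mA.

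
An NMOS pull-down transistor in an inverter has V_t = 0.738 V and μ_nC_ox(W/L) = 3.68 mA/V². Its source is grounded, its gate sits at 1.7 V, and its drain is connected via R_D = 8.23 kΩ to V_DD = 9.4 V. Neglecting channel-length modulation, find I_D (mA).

V_GS = V_G = 1.7 V, so V_ov = 1.7 − 0.738 = 0.962 V.
Assume saturation: I_D = ½ k_n V_ov² = 0.5 × 3.68 × 0.962² = 1.7 mA, giving V_DS = V_DD − I_D R_D = 9.4 − 1.7 × 8.23 = -4.61 V.
But -4.61 V < V_ov = 0.962 V, so the device is actually in triode.
In triode I_D = k_n[V_ov V_DS − ½ V_DS²] and I_D = (V_DD − V_DS)/R_D. Equating: 15.1 V_DS² − 30.14 V_DS + 9.4 = 0, giving V_DS = 0.387 V (the root below V_ov).
I_D = (9.4 − 0.387) / 8.23 = 1.1 mA.

I_D = 1.10 mA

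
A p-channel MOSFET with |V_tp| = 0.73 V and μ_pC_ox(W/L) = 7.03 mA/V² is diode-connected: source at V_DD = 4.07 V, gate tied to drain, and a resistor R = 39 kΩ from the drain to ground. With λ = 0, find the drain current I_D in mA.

I_D = 0.0817 mA

With gate tied to drain, V_SG = V_SD ≥ V_SG − |V_tp|, so the device is in saturation.
KCL at the drain: ½ k_p (V_SG − |V_tp|)² = (V_DD − V_SG)/R.
Let x = V_SG − 0.73. Then 137 x² + x − 3.34 = 0, giving x = 0.152 V (positive root), so V_SG = 0.882 V.
I_D = (V_DD − V_SG)/R = (4.07 − 0.882) / 39 = 0.0817 mA.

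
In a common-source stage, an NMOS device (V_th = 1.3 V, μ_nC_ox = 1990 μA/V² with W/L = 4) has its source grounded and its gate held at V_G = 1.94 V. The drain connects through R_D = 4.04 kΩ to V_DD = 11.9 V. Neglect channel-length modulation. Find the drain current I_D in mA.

V_GS = V_G = 1.94 V, so V_ov = 1.94 − 1.3 = 0.64 V.
k_n = μ_nC_ox · (W/L) = 7.96 mA/V².
Assume saturation: I_D = ½ k_n V_ov² = 0.5 × 7.96 × 0.64² = 1.63 mA, giving V_DS = V_DD − I_D R_D = 11.9 − 1.63 × 4.04 = 5.31 V.
V_DS = 5.31 V ≥ V_ov = 0.64 V, confirming saturation.

I_D = 1.63 mA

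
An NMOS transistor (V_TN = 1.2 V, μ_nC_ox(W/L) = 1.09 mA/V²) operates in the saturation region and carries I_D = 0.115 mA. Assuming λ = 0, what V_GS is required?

V_GS = 1.66 V

In saturation I_D = ½ k_n (V_GS − V_TN)², so V_GS − V_TN = √(2 I_D / k_n) = √(2 × 0.115 / 1.09) = 0.459 V.
V_GS = 1.2 + 0.459 = 1.66 V.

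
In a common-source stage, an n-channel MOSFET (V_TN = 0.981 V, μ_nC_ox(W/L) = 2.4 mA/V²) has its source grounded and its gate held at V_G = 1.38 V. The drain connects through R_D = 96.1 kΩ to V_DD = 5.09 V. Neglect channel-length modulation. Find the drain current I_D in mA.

V_GS = V_G = 1.38 V, so V_ov = 1.38 − 0.981 = 0.399 V.
Assume saturation: I_D = ½ k_n V_ov² = 0.5 × 2.4 × 0.399² = 0.191 mA, giving V_DS = V_DD − I_D R_D = 5.09 − 0.191 × 96.1 = -13.3 V.
But -13.3 V < V_ov = 0.399 V, so the device is actually in triode.
In triode I_D = k_n[V_ov V_DS − ½ V_DS²] and I_D = (V_DD − V_DS)/R_D. Equating: 115 V_DS² − 93.03 V_DS + 5.09 = 0, giving V_DS = 0.059 V (the root below V_ov).
I_D = (5.09 − 0.059) / 96.1 = 0.0524 mA.

I_D = 0.0524 mA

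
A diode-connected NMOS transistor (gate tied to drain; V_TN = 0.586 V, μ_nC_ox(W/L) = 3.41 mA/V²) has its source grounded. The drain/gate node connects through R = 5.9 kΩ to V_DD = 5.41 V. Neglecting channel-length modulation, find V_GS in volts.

With gate tied to drain, V_GS = V_DS ≥ V_GS − V_TN, so the device is in saturation.
KCL at the drain: ½ k_n (V_GS − V_TN)² = (V_DD − V_GS)/R.
Let x = V_GS − 0.586. Then 10.1 x² + x − 4.824 = 0, giving x = 0.645 V (positive root), so V_GS = 1.23 V.
I_D = (V_DD − V_GS)/R = (5.41 − 1.23) / 5.9 = 0.708 mA.

V_GS = 1.23 V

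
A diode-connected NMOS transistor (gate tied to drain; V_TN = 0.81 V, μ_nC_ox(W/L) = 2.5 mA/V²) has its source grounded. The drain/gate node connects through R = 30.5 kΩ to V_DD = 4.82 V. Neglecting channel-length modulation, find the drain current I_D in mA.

I_D = 0.121 mA

With gate tied to drain, V_GS = V_DS ≥ V_GS − V_TN, so the device is in saturation.
KCL at the drain: ½ k_n (V_GS − V_TN)² = (V_DD − V_GS)/R.
Let x = V_GS − 0.81. Then 38.1 x² + x − 4.01 = 0, giving x = 0.311 V (positive root), so V_GS = 1.12 V.
I_D = (V_DD − V_GS)/R = (4.82 − 1.12) / 30.5 = 0.121 mA.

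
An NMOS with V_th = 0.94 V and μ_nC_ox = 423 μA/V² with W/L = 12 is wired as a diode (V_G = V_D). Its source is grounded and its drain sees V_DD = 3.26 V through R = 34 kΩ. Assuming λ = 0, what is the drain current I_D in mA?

With gate tied to drain, V_GS = V_DS ≥ V_GS − V_th, so the device is in saturation.
k_n = μ_nC_ox · (W/L) = 5.076 mA/V².
KCL at the drain: ½ k_n (V_GS − V_th)² = (V_DD − V_GS)/R.
Let x = V_GS − 0.94. Then 86.3 x² + x − 2.32 = 0, giving x = 0.158 V (positive root), so V_GS = 1.1 V.
I_D = (V_DD − V_GS)/R = (3.26 − 1.1) / 34 = 0.0636 mA.

I_D = 0.0636 mA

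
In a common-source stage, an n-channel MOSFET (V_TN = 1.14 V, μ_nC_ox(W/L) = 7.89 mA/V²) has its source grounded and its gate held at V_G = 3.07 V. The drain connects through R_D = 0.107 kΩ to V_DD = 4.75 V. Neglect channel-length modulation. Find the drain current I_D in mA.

V_GS = V_G = 3.07 V, so V_ov = 3.07 − 1.14 = 1.93 V.
Assume saturation: I_D = ½ k_n V_ov² = 0.5 × 7.89 × 1.93² = 14.7 mA, giving V_DS = V_DD − I_D R_D = 4.75 − 14.7 × 0.107 = 3.18 V.
V_DS = 3.18 V ≥ V_ov = 1.93 V, confirming saturation.

I_D = 14.7 mA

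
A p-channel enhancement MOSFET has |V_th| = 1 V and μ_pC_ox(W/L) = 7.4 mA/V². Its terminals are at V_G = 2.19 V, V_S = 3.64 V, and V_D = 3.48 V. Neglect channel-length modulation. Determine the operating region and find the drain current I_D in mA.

V_SG = V_S − V_G = 3.64 − 2.19 = 1.45 V; V_SD = V_S − V_D = 3.64 − 3.48 = 0.16 V.
V_ov = V_SG − |V_th| = 1.45 − 1 = 0.45 V.
Since V_SD = 0.16 V < V_ov = 0.45 V, the device is in the triode region.
I_D = k_p [V_ov · V_SD − ½ V_SD²] = 7.4 × [0.45 × 0.16 − 0.5 × 0.16²] = 0.438 mA.

Triode; I_D = 0.438 mA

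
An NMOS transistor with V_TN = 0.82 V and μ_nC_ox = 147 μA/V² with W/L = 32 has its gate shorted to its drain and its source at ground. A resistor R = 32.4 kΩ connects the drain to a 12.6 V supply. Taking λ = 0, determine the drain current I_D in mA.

I_D = 0.352 mA

With gate tied to drain, V_GS = V_DS ≥ V_GS − V_TN, so the device is in saturation.
k_n = μ_nC_ox · (W/L) = 4.704 mA/V².
KCL at the drain: ½ k_n (V_GS − V_TN)² = (V_DD − V_GS)/R.
Let x = V_GS − 0.82. Then 76.2 x² + x − 11.78 = 0, giving x = 0.387 V (positive root), so V_GS = 1.21 V.
I_D = (V_DD − V_GS)/R = (12.6 − 1.21) / 32.4 = 0.352 mA.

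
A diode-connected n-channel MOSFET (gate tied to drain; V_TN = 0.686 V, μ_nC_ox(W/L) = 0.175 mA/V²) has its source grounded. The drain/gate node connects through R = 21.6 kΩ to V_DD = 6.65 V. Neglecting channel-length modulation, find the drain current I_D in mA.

I_D = 0.205 mA

With gate tied to drain, V_GS = V_DS ≥ V_GS − V_TN, so the device is in saturation.
KCL at the drain: ½ k_n (V_GS − V_TN)² = (V_DD − V_GS)/R.
Let x = V_GS − 0.686. Then 1.89 x² + x − 5.964 = 0, giving x = 1.53 V (positive root), so V_GS = 2.22 V.
I_D = (V_DD − V_GS)/R = (6.65 − 2.22) / 21.6 = 0.205 mA.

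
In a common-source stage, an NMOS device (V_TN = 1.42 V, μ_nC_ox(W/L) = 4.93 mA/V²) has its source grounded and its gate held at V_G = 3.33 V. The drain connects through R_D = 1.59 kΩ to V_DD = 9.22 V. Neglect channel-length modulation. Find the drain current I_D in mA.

V_GS = V_G = 3.33 V, so V_ov = 3.33 − 1.42 = 1.91 V.
Assume saturation: I_D = ½ k_n V_ov² = 0.5 × 4.93 × 1.91² = 8.99 mA, giving V_DS = V_DD − I_D R_D = 9.22 − 8.99 × 1.59 = -5.08 V.
But -5.08 V < V_ov = 1.91 V, so the device is actually in triode.
In triode I_D = k_n[V_ov V_DS − ½ V_DS²] and I_D = (V_DD − V_DS)/R_D. Equating: 3.92 V_DS² − 15.97 V_DS + 9.22 = 0, giving V_DS = 0.696 V (the root below V_ov).
I_D = (9.22 − 0.696) / 1.59 = 5.36 mA.

I_D = 5.36 mA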